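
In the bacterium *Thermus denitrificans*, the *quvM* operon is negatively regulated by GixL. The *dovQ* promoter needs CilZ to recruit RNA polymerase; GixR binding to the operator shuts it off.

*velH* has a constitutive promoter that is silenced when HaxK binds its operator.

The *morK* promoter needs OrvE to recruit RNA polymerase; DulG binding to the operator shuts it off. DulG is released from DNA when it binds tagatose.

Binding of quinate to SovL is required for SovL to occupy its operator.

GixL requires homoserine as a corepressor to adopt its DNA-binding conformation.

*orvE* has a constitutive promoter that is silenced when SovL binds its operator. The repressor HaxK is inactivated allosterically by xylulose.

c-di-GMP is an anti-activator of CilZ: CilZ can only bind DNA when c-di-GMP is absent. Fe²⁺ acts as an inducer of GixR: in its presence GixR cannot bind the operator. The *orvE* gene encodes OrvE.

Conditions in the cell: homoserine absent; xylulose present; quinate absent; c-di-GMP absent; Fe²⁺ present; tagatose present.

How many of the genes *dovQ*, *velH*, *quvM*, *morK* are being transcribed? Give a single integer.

c-di-GMP is absent, so CilZ is active.
Fe²⁺ is present, so GixR is inactive.
No repressor is bound and CilZ is active, so *dovQ* is transcribed.
→ *dovQ* is ON.
Xylulose is present, so HaxK is inactive.
With no repressor bound, *velH* is transcribed.
→ *velH* is ON.
Homoserine is absent, so GixL is inactive.
With no repressor bound, *quvM* is transcribed.
→ *quvM* is ON.
Quinate is absent, so SovL is inactive.
With no repressor bound, *orvE* is transcribed.
So OrvE is produced and active.
Tagatose is present, so DulG is inactive.
No repressor is bound and OrvE is active, so *morK* is transcribed.
→ *morK* is ON.
4 of the 4 genes are transcribed.

4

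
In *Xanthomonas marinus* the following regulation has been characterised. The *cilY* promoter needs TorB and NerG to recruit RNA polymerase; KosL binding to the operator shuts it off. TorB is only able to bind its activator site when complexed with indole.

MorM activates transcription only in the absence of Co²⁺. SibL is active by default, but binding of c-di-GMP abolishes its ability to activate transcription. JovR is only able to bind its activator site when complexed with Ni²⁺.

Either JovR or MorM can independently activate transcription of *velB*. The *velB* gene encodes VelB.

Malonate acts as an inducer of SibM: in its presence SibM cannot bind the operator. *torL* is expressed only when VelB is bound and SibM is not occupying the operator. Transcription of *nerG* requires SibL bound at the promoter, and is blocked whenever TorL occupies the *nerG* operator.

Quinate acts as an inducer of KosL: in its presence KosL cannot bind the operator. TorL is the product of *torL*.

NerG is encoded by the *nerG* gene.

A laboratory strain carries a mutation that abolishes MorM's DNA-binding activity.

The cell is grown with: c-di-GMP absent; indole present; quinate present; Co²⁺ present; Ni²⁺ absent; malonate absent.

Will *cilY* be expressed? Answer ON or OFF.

ON

Indole is present, so TorB is active.
Ni²⁺ is absent, so JovR is inactive.
MorM is non-functional in this strain, so it has no effect.
No activator is available at the *velB* promoter, so *velB* is not transcribed.
So VelB is not produced.
Malonate is absent, so SibM is active.
With repressor SibM bound, *torL* is not transcribed.
So TorL is not produced.
c-di-GMP is absent, so SibL is active.
No repressor is bound and SibL is active, so *nerG* is transcribed.
So NerG is produced and active.
Quinate is present, so KosL is inactive.
No repressor is bound and TorB and NerG are active, so *cilY* is transcribed.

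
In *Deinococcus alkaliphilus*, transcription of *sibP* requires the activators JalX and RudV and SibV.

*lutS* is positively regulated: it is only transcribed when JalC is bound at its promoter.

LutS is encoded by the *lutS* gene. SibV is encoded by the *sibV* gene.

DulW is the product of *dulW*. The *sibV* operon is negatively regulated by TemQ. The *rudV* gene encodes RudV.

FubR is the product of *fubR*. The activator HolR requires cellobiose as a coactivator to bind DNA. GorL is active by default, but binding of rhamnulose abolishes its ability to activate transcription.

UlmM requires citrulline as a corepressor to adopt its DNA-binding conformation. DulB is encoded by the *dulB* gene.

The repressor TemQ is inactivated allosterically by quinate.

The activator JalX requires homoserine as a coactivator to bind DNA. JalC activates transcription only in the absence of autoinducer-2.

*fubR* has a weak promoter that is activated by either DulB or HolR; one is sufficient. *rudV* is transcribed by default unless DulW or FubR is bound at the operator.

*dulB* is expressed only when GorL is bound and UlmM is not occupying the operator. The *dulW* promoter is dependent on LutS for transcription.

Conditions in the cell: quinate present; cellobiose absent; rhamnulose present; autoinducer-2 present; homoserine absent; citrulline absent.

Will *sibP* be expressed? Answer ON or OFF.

OFF

Homoserine is absent, so JalX is inactive.
Autoinducer-2 is present, so JalC is inactive.
Required activator JalC is absent, so *lutS* is not transcribed.
So LutS is not produced.
Required activator LutS is absent, so *dulW* is not transcribed.
So DulW is not produced.
Rhamnulose is present, so GorL is inactive.
Citrulline is absent, so UlmM is inactive.
Required activator GorL is absent, so *dulB* is not transcribed.
So DulB is not produced.
Cellobiose is absent, so HolR is inactive.
No activator is available at the *fubR* promoter, so *fubR* is not transcribed.
So FubR is not produced.
With no repressor bound, *rudV* is transcribed.
So RudV is produced and active.
Quinate is present, so TemQ is inactive.
With no repressor bound, *sibV* is transcribed.
So SibV is produced and active.
Required activator JalX is absent, so *sibP* is not transcribed.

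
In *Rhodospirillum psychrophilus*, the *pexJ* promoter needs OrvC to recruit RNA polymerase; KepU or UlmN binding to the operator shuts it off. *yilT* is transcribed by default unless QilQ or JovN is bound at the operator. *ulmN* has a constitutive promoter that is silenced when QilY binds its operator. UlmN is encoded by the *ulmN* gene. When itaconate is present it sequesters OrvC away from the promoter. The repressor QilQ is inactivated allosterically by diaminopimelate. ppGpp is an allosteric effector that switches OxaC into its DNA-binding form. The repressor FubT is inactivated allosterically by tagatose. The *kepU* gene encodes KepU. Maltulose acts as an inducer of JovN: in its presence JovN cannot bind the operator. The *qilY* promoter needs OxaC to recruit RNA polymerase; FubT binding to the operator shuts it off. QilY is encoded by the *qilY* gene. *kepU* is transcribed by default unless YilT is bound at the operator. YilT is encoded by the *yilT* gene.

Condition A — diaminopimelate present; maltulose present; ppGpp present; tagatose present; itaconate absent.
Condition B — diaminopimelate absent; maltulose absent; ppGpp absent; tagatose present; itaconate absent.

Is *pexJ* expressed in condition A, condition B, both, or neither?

Condition A:
Diaminopimelate is present, so QilQ is inactive.
Maltulose is present, so JovN is inactive.
With no repressor bound, *yilT* is transcribed.
So YilT is produced and active.
With repressor YilT bound, *kepU* is not transcribed.
So KepU is not produced.
ppGpp is present, so OxaC is active.
Tagatose is present, so FubT is inactive.
No repressor is bound and OxaC is active, so *qilY* is transcribed.
So QilY is produced and active.
With repressor QilY bound, *ulmN* is not transcribed.
So UlmN is not produced.
Itaconate is absent, so OrvC is active.
No repressor is bound and OrvC is active, so *pexJ* is transcribed.
→ *pexJ* is ON in A.
Condition B:
Diaminopimelate is absent, so QilQ is active.
Maltulose is absent, so JovN is active.
With repressor QilQ bound, *yilT* is not transcribed.
So YilT is not produced.
With no repressor bound, *kepU* is transcribed.
So KepU is produced and active.
ppGpp is absent, so OxaC is inactive.
Tagatose is present, so FubT is inactive.
Required activator OxaC is absent, so *qilY* is not transcribed.
So QilY is not produced.
With no repressor bound, *ulmN* is transcribed.
So UlmN is produced and active.
Itaconate is absent, so OrvC is active.
With repressor KepU bound, *pexJ* is not transcribed.
→ *pexJ* is OFF in B.

A only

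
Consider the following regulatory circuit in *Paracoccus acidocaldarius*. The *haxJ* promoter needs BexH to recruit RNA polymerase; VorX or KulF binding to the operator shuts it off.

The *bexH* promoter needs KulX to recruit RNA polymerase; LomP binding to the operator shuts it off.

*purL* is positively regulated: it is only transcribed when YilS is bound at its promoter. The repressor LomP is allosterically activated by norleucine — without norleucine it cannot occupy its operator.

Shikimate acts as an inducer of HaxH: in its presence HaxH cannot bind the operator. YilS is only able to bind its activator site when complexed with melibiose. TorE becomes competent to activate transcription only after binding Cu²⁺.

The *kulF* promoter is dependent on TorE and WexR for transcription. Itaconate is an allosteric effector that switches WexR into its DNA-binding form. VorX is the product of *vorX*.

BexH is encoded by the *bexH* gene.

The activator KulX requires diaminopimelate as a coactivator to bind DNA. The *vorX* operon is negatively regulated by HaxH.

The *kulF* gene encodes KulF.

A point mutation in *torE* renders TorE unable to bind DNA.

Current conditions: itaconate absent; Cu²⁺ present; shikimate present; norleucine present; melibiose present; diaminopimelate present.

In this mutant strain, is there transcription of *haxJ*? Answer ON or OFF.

OFF

Shikimate is present, so HaxH is inactive.
With no repressor bound, *vorX* is transcribed.
So VorX is produced and active.
Diaminopimelate is present, so KulX is active.
Norleucine is present, so LomP is active.
With repressor LomP bound, *bexH* is not transcribed.
So BexH is not produced.
TorE is non-functional in this strain, so it has no effect.
Itaconate is absent, so WexR is inactive.
Required activator TorE is absent, so *kulF* is not transcribed.
So KulF is not produced.
With repressor VorX bound, *haxJ* is not transcribed.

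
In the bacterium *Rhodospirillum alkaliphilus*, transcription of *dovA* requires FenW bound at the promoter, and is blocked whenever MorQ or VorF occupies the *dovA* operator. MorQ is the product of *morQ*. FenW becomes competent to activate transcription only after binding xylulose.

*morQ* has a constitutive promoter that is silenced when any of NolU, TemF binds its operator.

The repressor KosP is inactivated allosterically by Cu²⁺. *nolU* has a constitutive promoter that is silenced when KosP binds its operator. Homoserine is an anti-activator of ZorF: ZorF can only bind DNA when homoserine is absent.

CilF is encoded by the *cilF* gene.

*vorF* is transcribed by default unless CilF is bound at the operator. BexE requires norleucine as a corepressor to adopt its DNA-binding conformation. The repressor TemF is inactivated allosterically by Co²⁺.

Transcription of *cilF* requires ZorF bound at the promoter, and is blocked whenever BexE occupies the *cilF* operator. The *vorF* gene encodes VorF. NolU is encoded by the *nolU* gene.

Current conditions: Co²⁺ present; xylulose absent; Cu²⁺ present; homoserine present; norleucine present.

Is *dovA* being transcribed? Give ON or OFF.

Xylulose is absent, so FenW is inactive.
Cu²⁺ is present, so KosP is inactive.
With no repressor bound, *nolU* is transcribed.
So NolU is produced and active.
Co²⁺ is present, so TemF is inactive.
With repressor NolU bound, *morQ* is not transcribed.
So MorQ is not produced.
Homoserine is present, so ZorF is inactive.
Norleucine is present, so BexE is active.
With repressor BexE bound, *cilF* is not transcribed.
So CilF is not produced.
With no repressor bound, *vorF* is transcribed.
So VorF is produced and active.
With repressor VorF bound, *dovA* is not transcribed.

OFF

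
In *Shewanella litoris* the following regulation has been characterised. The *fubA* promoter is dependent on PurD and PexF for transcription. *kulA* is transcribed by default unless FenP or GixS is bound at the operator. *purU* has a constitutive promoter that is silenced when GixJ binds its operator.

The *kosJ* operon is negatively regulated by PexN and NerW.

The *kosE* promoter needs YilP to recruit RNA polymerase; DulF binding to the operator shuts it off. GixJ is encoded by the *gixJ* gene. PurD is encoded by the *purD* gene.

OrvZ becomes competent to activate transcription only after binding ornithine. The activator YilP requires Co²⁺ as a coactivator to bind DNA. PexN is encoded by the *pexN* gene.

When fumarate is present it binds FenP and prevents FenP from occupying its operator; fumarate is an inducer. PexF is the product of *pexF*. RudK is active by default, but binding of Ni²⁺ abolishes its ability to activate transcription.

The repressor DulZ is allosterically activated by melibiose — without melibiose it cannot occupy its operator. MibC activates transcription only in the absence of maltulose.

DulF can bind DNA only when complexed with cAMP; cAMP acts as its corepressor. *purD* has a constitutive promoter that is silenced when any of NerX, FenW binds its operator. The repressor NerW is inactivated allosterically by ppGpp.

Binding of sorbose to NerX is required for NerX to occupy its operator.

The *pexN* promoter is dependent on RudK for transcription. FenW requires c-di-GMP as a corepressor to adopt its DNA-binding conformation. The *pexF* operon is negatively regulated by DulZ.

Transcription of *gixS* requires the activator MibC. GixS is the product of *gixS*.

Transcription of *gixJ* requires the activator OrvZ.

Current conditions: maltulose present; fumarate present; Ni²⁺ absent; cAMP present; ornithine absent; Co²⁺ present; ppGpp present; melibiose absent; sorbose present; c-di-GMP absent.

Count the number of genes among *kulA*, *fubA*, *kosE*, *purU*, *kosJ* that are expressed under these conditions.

Fumarate is present, so FenP is inactive.
Maltulose is present, so MibC is inactive.
Required activator MibC is absent, so *gixS* is not transcribed.
So GixS is not produced.
With no repressor bound, *kulA* is transcribed.
→ *kulA* is ON.
Sorbose is present, so NerX is active.
c-di-GMP is absent, so FenW is inactive.
With repressor NerX bound, *purD* is not transcribed.
So PurD is not produced.
Melibiose is absent, so DulZ is inactive.
With no repressor bound, *pexF* is transcribed.
So PexF is produced and active.
Required activator PurD is absent, so *fubA* is not transcribed.
→ *fubA* is OFF.
cAMP is present, so DulF is active.
Co²⁺ is present, so YilP is active.
With repressor DulF bound, *kosE* is not transcribed.
→ *kosE* is OFF.
Ornithine is absent, so OrvZ is inactive.
Required activator OrvZ is absent, so *gixJ* is not transcribed.
So GixJ is not produced.
With no repressor bound, *purU* is transcribed.
→ *purU* is ON.
Ni²⁺ is absent, so RudK is active.
No repressor is bound and RudK is active, so *pexN* is transcribed.
So PexN is produced and active.
ppGpp is present, so NerW is inactive.
With repressor PexN bound, *kosJ* is not transcribed.
→ *kosJ* is OFF.
2 of the 5 genes are transcribed.

2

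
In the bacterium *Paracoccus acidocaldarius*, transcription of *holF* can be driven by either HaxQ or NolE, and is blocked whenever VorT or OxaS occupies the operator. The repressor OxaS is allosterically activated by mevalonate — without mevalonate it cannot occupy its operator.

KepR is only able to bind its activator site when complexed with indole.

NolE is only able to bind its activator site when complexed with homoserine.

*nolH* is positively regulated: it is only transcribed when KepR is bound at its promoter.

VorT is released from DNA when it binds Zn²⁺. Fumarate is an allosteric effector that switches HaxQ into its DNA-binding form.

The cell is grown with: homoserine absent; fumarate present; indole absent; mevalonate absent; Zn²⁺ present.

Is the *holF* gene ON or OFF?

ON

Zn²⁺ is present, so VorT is inactive.
Fumarate is present, so HaxQ is active.
Homoserine is absent, so NolE is inactive.
Mevalonate is absent, so OxaS is inactive.
Activator HaxQ is present, so *holF* is transcribed.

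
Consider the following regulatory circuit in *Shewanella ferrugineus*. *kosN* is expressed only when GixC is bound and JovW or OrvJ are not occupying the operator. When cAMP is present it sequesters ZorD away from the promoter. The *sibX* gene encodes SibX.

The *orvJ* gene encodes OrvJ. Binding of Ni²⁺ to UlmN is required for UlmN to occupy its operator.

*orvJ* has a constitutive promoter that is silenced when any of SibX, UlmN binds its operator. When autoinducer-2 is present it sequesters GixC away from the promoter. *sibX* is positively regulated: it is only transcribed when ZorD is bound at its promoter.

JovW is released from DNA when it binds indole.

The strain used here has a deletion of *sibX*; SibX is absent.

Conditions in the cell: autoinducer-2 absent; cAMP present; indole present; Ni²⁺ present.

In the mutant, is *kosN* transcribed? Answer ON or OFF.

ON

Indole is present, so JovW is inactive.
SibX is non-functional in this strain, so it has no effect.
Ni²⁺ is present, so UlmN is active.
With repressor UlmN bound, *orvJ* is not transcribed.
So OrvJ is not produced.
Autoinducer-2 is absent, so GixC is active.
No repressor is bound and GixC is active, so *kosN* is transcribed.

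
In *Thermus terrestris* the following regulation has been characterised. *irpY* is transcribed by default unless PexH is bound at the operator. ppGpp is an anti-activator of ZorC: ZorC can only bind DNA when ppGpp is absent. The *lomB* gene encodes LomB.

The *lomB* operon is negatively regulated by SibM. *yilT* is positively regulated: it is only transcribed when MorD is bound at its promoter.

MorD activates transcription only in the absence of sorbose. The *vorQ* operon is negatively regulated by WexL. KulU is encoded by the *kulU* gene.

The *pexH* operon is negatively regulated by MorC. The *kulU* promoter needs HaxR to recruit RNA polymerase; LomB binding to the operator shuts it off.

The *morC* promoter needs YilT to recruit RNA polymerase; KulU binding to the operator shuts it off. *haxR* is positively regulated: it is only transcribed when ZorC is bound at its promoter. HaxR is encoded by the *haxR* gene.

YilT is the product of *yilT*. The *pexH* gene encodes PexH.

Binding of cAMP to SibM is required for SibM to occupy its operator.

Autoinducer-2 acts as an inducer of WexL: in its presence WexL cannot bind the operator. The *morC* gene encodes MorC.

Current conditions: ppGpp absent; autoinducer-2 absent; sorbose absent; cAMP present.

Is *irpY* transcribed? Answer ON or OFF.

ppGpp is absent, so ZorC is active.
No repressor is bound and ZorC is active, so *haxR* is transcribed.
So HaxR is produced and active.
cAMP is present, so SibM is active.
With repressor SibM bound, *lomB* is not transcribed.
So LomB is not produced.
No repressor is bound and HaxR is active, so *kulU* is transcribed.
So KulU is produced and active.
Sorbose is absent, so MorD is active.
No repressor is bound and MorD is active, so *yilT* is transcribed.
So YilT is produced and active.
With repressor KulU bound, *morC* is not transcribed.
So MorC is not produced.
With no repressor bound, *pexH* is transcribed.
So PexH is produced and active.
With repressor PexH bound, *irpY* is not transcribed.

OFF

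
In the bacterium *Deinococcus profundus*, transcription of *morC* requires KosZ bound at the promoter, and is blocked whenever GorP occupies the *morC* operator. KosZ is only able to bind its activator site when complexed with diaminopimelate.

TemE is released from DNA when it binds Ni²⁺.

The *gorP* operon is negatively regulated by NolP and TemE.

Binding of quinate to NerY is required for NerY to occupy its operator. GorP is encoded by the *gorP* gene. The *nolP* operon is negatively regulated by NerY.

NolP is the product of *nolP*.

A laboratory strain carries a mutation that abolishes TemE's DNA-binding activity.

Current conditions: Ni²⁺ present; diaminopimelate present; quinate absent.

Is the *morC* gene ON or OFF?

ON

Diaminopimelate is present, so KosZ is active.
Quinate is absent, so NerY is inactive.
With no repressor bound, *nolP* is transcribed.
So NolP is produced and active.
TemE is non-functional in this strain, so it has no effect.
With repressor NolP bound, *gorP* is not transcribed.
So GorP is not produced.
No repressor is bound and KosZ is active, so *morC* is transcribed.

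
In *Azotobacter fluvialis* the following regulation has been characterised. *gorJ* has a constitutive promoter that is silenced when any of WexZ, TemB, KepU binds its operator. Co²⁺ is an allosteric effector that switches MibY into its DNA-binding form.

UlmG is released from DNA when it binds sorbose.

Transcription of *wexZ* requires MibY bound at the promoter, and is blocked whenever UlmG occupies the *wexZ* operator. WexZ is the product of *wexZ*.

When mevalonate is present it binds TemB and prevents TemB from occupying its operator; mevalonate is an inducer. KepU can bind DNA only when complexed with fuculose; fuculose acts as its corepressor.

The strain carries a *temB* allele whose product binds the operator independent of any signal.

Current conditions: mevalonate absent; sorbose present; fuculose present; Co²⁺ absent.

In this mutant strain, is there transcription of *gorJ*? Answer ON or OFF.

OFF

Co²⁺ is absent, so MibY is inactive.
Sorbose is present, so UlmG is inactive.
Required activator MibY is absent, so *wexZ* is not transcribed.
So WexZ is not produced.
TemB is constitutively active in this strain.
Fuculose is present, so KepU is active.
With repressor TemB bound, *gorJ* is not transcribed.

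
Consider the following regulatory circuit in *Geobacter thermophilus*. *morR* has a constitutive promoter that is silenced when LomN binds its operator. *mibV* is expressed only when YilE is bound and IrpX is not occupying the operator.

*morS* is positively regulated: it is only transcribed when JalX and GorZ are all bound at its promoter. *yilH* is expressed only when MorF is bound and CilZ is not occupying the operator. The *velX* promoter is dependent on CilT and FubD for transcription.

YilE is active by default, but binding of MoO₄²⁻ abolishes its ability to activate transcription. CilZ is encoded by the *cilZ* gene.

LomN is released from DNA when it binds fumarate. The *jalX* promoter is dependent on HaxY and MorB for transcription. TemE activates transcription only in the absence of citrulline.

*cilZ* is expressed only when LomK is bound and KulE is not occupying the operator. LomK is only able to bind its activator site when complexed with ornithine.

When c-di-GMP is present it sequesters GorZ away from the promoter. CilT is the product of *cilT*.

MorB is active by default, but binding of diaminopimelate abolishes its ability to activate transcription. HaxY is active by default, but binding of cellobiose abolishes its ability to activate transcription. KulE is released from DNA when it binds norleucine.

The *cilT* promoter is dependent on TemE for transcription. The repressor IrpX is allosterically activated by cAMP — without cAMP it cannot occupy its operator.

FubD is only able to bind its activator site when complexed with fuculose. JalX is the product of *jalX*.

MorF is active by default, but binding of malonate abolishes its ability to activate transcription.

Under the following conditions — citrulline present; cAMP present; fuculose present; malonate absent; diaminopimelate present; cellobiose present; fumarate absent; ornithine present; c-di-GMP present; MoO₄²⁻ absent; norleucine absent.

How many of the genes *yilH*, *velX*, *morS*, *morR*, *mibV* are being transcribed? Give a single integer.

Malonate is absent, so MorF is active.
Norleucine is absent, so KulE is active.
Ornithine is present, so LomK is active.
With repressor KulE bound, *cilZ* is not transcribed.
So CilZ is not produced.
No repressor is bound and MorF is active, so *yilH* is transcribed.
→ *yilH* is ON.
Citrulline is present, so TemE is inactive.
Required activator TemE is absent, so *cilT* is not transcribed.
So CilT is not produced.
Fuculose is present, so FubD is active.
Required activator CilT is absent, so *velX* is not transcribed.
→ *velX* is OFF.
Cellobiose is present, so HaxY is inactive.
Diaminopimelate is present, so MorB is inactive.
Required activator HaxY is absent, so *jalX* is not transcribed.
So JalX is not produced.
c-di-GMP is present, so GorZ is inactive.
Required activator JalX is absent, so *morS* is not transcribed.
→ *morS* is OFF.
Fumarate is absent, so LomN is active.
With repressor LomN bound, *morR* is not transcribed.
→ *morR* is OFF.
MoO₄²⁻ is absent, so YilE is active.
cAMP is present, so IrpX is active.
With repressor IrpX bound, *mibV* is not transcribed.
→ *mibV* is OFF.
1 of the 5 genes is transcribed.

1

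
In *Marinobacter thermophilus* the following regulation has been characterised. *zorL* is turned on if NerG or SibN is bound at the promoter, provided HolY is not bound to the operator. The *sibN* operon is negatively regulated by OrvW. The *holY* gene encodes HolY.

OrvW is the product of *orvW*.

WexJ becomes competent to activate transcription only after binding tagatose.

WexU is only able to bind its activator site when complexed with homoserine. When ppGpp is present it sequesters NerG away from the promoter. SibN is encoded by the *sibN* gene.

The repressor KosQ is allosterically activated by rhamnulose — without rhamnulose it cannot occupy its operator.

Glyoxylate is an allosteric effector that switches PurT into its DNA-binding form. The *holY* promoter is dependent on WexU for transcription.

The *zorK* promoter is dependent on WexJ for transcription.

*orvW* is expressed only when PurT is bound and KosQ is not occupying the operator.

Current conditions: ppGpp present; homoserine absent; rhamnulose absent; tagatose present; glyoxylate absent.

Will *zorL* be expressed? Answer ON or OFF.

Homoserine is absent, so WexU is inactive.
Required activator WexU is absent, so *holY* is not transcribed.
So HolY is not produced.
ppGpp is present, so NerG is inactive.
Rhamnulose is absent, so KosQ is inactive.
Glyoxylate is absent, so PurT is inactive.
Required activator PurT is absent, so *orvW* is not transcribed.
So OrvW is not produced.
With no repressor bound, *sibN* is transcribed.
So SibN is produced and active.
Activator SibN is present, so *zorL* is transcribed.

ON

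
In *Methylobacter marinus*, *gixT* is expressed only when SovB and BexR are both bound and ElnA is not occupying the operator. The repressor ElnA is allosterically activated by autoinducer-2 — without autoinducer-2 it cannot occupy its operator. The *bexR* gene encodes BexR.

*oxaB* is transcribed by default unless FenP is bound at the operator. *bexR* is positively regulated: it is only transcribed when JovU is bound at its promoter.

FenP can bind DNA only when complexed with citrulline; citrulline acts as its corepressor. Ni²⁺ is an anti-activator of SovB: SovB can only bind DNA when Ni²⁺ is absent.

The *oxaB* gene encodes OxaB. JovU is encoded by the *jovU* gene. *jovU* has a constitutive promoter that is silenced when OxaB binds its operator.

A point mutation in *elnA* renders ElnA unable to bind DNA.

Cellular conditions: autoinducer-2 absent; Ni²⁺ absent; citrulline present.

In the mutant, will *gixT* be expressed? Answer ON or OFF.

ON

ElnA is non-functional in this strain, so it has no effect.
Ni²⁺ is absent, so SovB is active.
Citrulline is present, so FenP is active.
With repressor FenP bound, *oxaB* is not transcribed.
So OxaB is not produced.
With no repressor bound, *jovU* is transcribed.
So JovU is produced and active.
No repressor is bound and JovU is active, so *bexR* is transcribed.
So BexR is produced and active.
No repressor is bound and SovB and BexR are active, so *gixT* is transcribed.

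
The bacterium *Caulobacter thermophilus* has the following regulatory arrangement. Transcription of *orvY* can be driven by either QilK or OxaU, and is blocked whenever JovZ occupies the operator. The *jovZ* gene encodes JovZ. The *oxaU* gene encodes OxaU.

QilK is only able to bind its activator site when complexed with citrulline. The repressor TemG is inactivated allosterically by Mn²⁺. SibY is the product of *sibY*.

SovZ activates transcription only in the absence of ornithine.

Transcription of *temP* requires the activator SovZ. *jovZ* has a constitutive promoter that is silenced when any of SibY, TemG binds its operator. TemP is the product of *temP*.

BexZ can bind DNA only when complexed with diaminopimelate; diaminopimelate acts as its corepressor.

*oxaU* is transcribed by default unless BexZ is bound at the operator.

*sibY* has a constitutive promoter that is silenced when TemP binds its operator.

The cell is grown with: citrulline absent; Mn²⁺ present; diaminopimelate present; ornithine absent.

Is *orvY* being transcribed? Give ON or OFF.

OFF

Citrulline is absent, so QilK is inactive.
Diaminopimelate is present, so BexZ is active.
With repressor BexZ bound, *oxaU* is not transcribed.
So OxaU is not produced.
Ornithine is absent, so SovZ is active.
No repressor is bound and SovZ is active, so *temP* is transcribed.
So TemP is produced and active.
With repressor TemP bound, *sibY* is not transcribed.
So SibY is not produced.
Mn²⁺ is present, so TemG is inactive.
With no repressor bound, *jovZ* is transcribed.
So JovZ is produced and active.
With repressor JovZ bound, *orvY* is not transcribed.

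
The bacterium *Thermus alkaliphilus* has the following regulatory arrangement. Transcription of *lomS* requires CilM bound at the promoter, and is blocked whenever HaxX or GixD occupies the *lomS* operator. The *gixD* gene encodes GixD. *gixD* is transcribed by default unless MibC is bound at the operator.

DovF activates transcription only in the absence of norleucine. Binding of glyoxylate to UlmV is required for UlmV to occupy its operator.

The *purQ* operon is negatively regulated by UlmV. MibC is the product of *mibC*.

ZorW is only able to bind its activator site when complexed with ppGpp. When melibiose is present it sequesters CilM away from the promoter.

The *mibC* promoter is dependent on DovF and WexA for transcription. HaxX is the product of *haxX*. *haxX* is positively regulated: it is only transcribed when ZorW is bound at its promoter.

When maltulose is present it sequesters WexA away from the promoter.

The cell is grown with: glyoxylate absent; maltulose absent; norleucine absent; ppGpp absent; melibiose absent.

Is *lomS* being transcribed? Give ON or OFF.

ON

ppGpp is absent, so ZorW is inactive.
Required activator ZorW is absent, so *haxX* is not transcribed.
So HaxX is not produced.
Norleucine is absent, so DovF is active.
Maltulose is absent, so WexA is active.
No repressor is bound and DovF and WexA are active, so *mibC* is transcribed.
So MibC is produced and active.
With repressor MibC bound, *gixD* is not transcribed.
So GixD is not produced.
Melibiose is absent, so CilM is active.
No repressor is bound and CilM is active, so *lomS* is transcribed.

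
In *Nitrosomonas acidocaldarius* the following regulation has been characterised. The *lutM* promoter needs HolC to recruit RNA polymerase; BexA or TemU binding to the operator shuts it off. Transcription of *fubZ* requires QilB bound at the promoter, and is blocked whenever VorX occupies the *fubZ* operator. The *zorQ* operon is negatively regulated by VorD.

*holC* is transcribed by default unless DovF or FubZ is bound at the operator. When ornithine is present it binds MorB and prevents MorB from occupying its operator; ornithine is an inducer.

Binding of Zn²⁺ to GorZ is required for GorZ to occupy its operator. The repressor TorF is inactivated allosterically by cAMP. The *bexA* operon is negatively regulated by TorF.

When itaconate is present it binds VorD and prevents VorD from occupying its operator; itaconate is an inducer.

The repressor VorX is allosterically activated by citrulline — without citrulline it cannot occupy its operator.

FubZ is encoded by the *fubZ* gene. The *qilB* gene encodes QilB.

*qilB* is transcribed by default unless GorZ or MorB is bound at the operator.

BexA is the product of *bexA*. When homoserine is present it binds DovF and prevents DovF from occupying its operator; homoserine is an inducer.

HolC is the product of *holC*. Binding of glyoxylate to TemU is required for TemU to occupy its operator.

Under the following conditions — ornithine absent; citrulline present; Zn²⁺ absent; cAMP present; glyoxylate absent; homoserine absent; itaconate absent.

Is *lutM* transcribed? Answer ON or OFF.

OFF

Homoserine is absent, so DovF is active.
Zn²⁺ is absent, so GorZ is inactive.
Ornithine is absent, so MorB is active.
With repressor MorB bound, *qilB* is not transcribed.
So QilB is not produced.
Citrulline is present, so VorX is active.
With repressor VorX bound, *fubZ* is not transcribed.
So FubZ is not produced.
With repressor DovF bound, *holC* is not transcribed.
So HolC is not produced.
cAMP is present, so TorF is inactive.
With no repressor bound, *bexA* is transcribed.
So BexA is produced and active.
Glyoxylate is absent, so TemU is inactive.
With repressor BexA bound, *lutM* is not transcribed.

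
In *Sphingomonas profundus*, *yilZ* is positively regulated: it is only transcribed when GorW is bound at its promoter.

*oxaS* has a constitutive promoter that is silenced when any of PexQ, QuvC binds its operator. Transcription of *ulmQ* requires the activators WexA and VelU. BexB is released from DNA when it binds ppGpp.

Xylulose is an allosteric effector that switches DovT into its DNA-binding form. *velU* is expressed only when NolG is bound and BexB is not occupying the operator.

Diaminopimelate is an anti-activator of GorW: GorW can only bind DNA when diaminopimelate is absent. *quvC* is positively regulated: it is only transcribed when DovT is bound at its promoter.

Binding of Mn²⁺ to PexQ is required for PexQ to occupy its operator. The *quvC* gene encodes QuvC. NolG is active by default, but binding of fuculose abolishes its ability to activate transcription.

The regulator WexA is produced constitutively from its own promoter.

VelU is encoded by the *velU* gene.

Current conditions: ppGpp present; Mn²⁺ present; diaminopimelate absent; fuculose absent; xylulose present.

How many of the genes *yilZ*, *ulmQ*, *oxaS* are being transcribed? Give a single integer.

2

Diaminopimelate is absent, so GorW is active.
No repressor is bound and GorW is active, so *yilZ* is transcribed.
→ *yilZ* is ON.
WexA is produced constitutively and is active.
ppGpp is present, so BexB is inactive.
Fuculose is absent, so NolG is active.
No repressor is bound and NolG is active, so *velU* is transcribed.
So VelU is produced and active.
No repressor is bound and WexA and VelU are active, so *ulmQ* is transcribed.
→ *ulmQ* is ON.
Mn²⁺ is present, so PexQ is active.
Xylulose is present, so DovT is active.
No repressor is bound and DovT is active, so *quvC* is transcribed.
So QuvC is produced and active.
With repressor PexQ bound, *oxaS* is not transcribed.
→ *oxaS* is OFF.
2 of the 3 genes are transcribed.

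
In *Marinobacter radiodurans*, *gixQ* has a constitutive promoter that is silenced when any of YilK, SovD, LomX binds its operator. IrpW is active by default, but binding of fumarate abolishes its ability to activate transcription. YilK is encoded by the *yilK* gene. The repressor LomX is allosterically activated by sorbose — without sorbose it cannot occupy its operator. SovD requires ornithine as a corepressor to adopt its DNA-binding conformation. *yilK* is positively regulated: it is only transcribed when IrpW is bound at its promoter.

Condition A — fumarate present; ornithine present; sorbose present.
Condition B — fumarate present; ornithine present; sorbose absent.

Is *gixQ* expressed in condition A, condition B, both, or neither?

Condition A:
Fumarate is present, so IrpW is inactive.
Required activator IrpW is absent, so *yilK* is not transcribed.
So YilK is not produced.
Ornithine is present, so SovD is active.
Sorbose is present, so LomX is active.
With repressor SovD bound, *gixQ* is not transcribed.
→ *gixQ* is OFF in A.
Condition B:
Fumarate is present, so IrpW is inactive.
Required activator IrpW is absent, so *yilK* is not transcribed.
So YilK is not produced.
Ornithine is present, so SovD is active.
Sorbose is absent, so LomX is inactive.
With repressor SovD bound, *gixQ* is not transcribed.
→ *gixQ* is OFF in B.

neither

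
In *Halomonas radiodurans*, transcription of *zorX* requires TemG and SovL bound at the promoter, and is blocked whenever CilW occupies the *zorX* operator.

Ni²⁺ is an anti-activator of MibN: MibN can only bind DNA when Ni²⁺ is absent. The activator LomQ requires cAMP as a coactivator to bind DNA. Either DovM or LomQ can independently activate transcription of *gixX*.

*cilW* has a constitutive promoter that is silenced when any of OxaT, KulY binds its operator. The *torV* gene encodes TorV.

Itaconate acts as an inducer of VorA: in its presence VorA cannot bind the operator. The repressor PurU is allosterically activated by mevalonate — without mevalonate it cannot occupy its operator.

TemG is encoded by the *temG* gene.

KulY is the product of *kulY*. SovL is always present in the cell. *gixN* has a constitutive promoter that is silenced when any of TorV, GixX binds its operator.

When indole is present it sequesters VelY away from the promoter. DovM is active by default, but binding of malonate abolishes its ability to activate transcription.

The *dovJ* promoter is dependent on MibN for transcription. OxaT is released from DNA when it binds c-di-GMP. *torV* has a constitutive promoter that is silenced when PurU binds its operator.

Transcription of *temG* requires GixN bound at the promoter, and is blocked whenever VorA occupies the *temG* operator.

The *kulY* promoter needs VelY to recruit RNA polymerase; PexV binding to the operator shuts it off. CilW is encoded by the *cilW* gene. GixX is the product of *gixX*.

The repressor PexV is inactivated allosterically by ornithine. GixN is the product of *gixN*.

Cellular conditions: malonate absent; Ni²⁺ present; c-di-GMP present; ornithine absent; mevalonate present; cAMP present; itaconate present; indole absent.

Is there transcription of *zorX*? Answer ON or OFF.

Mevalonate is present, so PurU is active.
With repressor PurU bound, *torV* is not transcribed.
So TorV is not produced.
Malonate is absent, so DovM is active.
cAMP is present, so LomQ is active.
Activator DovM is present, so *gixX* is transcribed.
So GixX is produced and active.
With repressor GixX bound, *gixN* is not transcribed.
So GixN is not produced.
Itaconate is present, so VorA is inactive.
Required activator GixN is absent, so *temG* is not transcribed.
So TemG is not produced.
SovL is produced constitutively and is active.
c-di-GMP is present, so OxaT is inactive.
Ornithine is absent, so PexV is active.
Indole is absent, so VelY is active.
With repressor PexV bound, *kulY* is not transcribed.
So KulY is not produced.
With no repressor bound, *cilW* is transcribed.
So CilW is produced and active.
With repressor CilW bound, *zorX* is not transcribed.

OFF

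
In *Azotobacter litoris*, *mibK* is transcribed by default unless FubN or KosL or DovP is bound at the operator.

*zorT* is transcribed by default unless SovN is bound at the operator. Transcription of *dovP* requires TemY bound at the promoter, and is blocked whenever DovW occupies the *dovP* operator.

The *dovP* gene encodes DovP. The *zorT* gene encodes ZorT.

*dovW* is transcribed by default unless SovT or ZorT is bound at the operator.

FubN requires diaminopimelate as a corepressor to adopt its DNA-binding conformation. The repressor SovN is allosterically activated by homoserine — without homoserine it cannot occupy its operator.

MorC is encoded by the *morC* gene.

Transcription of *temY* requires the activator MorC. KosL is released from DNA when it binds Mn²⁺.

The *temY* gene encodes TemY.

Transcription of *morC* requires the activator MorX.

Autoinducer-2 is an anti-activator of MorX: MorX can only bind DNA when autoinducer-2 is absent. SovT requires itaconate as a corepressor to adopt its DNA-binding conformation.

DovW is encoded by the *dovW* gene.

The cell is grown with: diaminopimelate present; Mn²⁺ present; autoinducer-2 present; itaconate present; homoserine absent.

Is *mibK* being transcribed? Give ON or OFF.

OFF

Diaminopimelate is present, so FubN is active.
Mn²⁺ is present, so KosL is inactive.
Itaconate is present, so SovT is active.
Homoserine is absent, so SovN is inactive.
With no repressor bound, *zorT* is transcribed.
So ZorT is produced and active.
With repressor SovT bound, *dovW* is not transcribed.
So DovW is not produced.
Autoinducer-2 is present, so MorX is inactive.
Required activator MorX is absent, so *morC* is not transcribed.
So MorC is not produced.
Required activator MorC is absent, so *temY* is not transcribed.
So TemY is not produced.
Required activator TemY is absent, so *dovP* is not transcribed.
So DovP is not produced.
With repressor FubN bound, *mibK* is not transcribed.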